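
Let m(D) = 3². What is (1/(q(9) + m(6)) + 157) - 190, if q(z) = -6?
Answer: -98/3 ≈ -32.667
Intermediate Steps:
m(D) = 9
(1/(q(9) + m(6)) + 157) - 190 = (1/(-6 + 9) + 157) - 190 = (1/3 + 157) - 190 = (⅓ + 157) - 190 = 472/3 - 190 = -98/3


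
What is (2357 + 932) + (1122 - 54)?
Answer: 4357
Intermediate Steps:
(2357 + 932) + (1122 - 54) = 3289 + 1068 = 4357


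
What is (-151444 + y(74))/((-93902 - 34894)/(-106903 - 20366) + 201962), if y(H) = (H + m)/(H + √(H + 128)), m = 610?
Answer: -941160194220/1255193959697 - 806037*√202/1255193959697 ≈ -0.74982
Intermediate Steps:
y(H) = (610 + H)/(H + √(128 + H)) (y(H) = (H + 610)/(H + √(H + 128)) = (610 + H)/(H + √(128 + H)))
(-151444 + y(74))/((-93902 - 34894)/(-106903 - 20366) + 201962) = (-151444 + (610 + 74)/(74 + √(128 + 74)))/((-93902 - 34894)/(-106903 - 20366) + 201962) = (-151444 + 684/(74 + √202))/(-128796/(-127269) + 201962) = (-151444 + 684/(74 + √202))/(-128796*(-1/127269) + 201962) = (-151444 + 684/(74 + √202))/(42932/42423 + 201962) = (-151444 + 684/(74 + √202))/(8567876858/42423) = (-151444 + 684/(74 + √202))*(42423/8567876858) = -3212354406/4283938429 + 14508666/(4283938429*(74 + √202))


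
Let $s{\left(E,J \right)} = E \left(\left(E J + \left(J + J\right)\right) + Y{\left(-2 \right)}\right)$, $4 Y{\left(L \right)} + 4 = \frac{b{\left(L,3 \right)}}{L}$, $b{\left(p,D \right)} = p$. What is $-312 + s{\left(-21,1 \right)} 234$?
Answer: $\frac{193479}{2} \approx 96740.0$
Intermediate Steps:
$Y{\left(L \right)} = - \frac{3}{4}$ ($Y{\left(L \right)} = -1 + \frac{L \frac{1}{L}}{4} = -1 + \frac{1}{4} \cdot 1 = -1 + \frac{1}{4} = - \frac{3}{4}$)
$s{\left(E,J \right)} = E \left(- \frac{3}{4} + 2 J + E J\right)$ ($s{\left(E,J \right)} = E \left(\left(E J + \left(J + J\right)\right) - \frac{3}{4}\right) = E \left(\left(E J + 2 J\right) - \frac{3}{4}\right) = E \left(\left(2 J + E J\right) - \frac{3}{4}\right) = E \left(- \frac{3}{4} + 2 J + E J\right)$)
$-312 + s{\left(-21,1 \right)} 234 = -312 + \frac{1}{4} \left(-21\right) \left(-3 + 8 \cdot 1 + 4 \left(-21\right) 1\right) 234 = -312 + \frac{1}{4} \left(-21\right) \left(-3 + 8 - 84\right) 234 = -312 + \frac{1}{4} \left(-21\right) \left(-79\right) 234 = -312 + \frac{1659}{4} \cdot 234 = -312 + \frac{194103}{2} = \frac{193479}{2}$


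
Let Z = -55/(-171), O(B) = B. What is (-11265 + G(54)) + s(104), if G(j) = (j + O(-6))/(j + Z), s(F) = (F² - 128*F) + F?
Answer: -126851665/9289 ≈ -13656.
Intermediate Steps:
Z = 55/171 (Z = -55*(-1/171) = 55/171 ≈ 0.32164)
s(F) = F² - 127*F
G(j) = (-6 + j)/(55/171 + j) (G(j) = (j - 6)/(j + 55/171) = (-6 + j)/(55/171 + j))
(-11265 + G(54)) + s(104) = (-11265 + 171*(-6 + 54)/(55 + 171*54)) + 104*(-127 + 104) = (-11265 + 171*48/(55 + 9234)) + 104*(-23) = (-11265 + 171*48/9289) - 2392 = (-11265 + 171*(1/9289)*48) - 2392 = (-11265 + 8208/9289) - 2392 = -104632377/9289 - 2392 = -126851665/9289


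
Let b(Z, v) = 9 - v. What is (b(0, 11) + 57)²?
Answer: 3025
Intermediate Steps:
(b(0, 11) + 57)² = ((9 - 1*11) + 57)² = ((9 - 11) + 57)² = (-2 + 57)² = 55² = 3025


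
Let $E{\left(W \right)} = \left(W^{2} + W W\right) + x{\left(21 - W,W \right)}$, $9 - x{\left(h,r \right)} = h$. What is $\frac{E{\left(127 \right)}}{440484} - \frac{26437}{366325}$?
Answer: $\frac{6483749}{4889706100} \approx 0.001326$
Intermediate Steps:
$x{\left(h,r \right)} = 9 - h$
$E{\left(W \right)} = -12 + W + 2 W^{2}$ ($E{\left(W \right)} = \left(W^{2} + W W\right) - \left(12 - W\right) = \left(W^{2} + W^{2}\right) + \left(9 + \left(-21 + W\right)\right) = 2 W^{2} + \left(-12 + W\right) = -12 + W + 2 W^{2}$)
$\frac{E{\left(127 \right)}}{440484} - \frac{26437}{366325} = \frac{-12 + 127 + 2 \cdot 127^{2}}{440484} - \frac{26437}{366325} = \left(-12 + 127 + 2 \cdot 16129\right) \frac{1}{440484} - \frac{26437}{366325} = \left(-12 + 127 + 32258\right) \frac{1}{440484} - \frac{26437}{366325} = 32373 \cdot \frac{1}{440484} - \frac{26437}{366325} = \frac{981}{13348} - \frac{26437}{366325} = \frac{6483749}{4889706100}$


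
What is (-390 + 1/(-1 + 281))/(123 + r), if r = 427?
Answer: -109199/154000 ≈ -0.70908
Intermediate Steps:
(-390 + 1/(-1 + 281))/(123 + r) = (-390 + 1/(-1 + 281))/(123 + 427) = (-390 + 1/280)/550 = (-390 + 1/280)*(1/550) = -109199/280*1/550 = -109199/154000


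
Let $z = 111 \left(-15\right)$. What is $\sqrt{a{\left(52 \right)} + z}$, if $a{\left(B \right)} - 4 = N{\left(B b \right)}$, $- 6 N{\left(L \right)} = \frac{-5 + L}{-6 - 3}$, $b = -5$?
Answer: $\frac{i \sqrt{539754}}{18} \approx 40.816 i$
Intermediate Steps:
$z = -1665$
$N{\left(L \right)} = - \frac{5}{54} + \frac{L}{54}$ ($N{\left(L \right)} = - \frac{\left(-5 + L\right) \frac{1}{-6 - 3}}{6} = - \frac{\left(-5 + L\right) \frac{1}{-9}}{6} = - \frac{\left(-5 + L\right) \left(- \frac{1}{9}\right)}{6} = - \frac{\frac{5}{9} - \frac{L}{9}}{6} = - \frac{5}{54} + \frac{L}{54}$)
$a{\left(B \right)} = \frac{211}{54} - \frac{5 B}{54}$ ($a{\left(B \right)} = 4 + \left(- \frac{5}{54} + \frac{B \left(-5\right)}{54}\right) = 4 + \left(- \frac{5}{54} + \frac{\left(-5\right) B}{54}\right) = 4 - \left(\frac{5}{54} + \frac{5 B}{54}\right) = \frac{211}{54} - \frac{5 B}{54}$)
$\sqrt{a{\left(52 \right)} + z} = \sqrt{\left(\frac{211}{54} - \frac{130}{27}\right) - 1665} = \sqrt{- \frac{49}{54} - 1665} = \sqrt{- \frac{89959}{54}} = \frac{i \sqrt{539754}}{18}$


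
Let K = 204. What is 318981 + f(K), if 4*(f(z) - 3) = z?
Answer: 319035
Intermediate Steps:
f(z) = 3 + z/4
318981 + f(K) = 318981 + (3 + (¼)*204) = 318981 + (3 + 51) = 318981 + 54 = 319035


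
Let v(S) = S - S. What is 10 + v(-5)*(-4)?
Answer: 10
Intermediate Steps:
v(S) = 0
10 + v(-5)*(-4) = 10 + 0*(-4) = 10 + 0 = 10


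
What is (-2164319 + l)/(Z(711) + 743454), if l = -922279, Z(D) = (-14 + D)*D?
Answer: -1028866/413007 ≈ -2.4912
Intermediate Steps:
Z(D) = D*(-14 + D)
(-2164319 + l)/(Z(711) + 743454) = (-2164319 - 922279)/(711*(-14 + 711) + 743454) = -3086598/(711*697 + 743454) = -3086598/(495567 + 743454) = -3086598/1239021 = -3086598*1/1239021 = -1028866/413007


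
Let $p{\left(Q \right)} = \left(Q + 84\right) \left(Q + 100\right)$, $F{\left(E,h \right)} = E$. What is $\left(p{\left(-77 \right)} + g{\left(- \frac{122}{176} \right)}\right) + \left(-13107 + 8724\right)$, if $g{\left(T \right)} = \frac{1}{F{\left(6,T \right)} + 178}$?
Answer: $- \frac{776847}{184} \approx -4222.0$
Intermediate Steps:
$p{\left(Q \right)} = \left(84 + Q\right) \left(100 + Q\right)$
$g{\left(T \right)} = \frac{1}{184}$ ($g{\left(T \right)} = \frac{1}{6 + 178} = \frac{1}{184}$)
$\left(p{\left(-77 \right)} + g{\left(- \frac{122}{176} \right)}\right) + \left(-13107 + 8724\right) = \left(\left(8400 + \left(-77\right)^{2} + 184 \left(-77\right)\right) + \frac{1}{184}\right) + \left(-13107 + 8724\right) = \left(\left(8400 + 5929 - 14168\right) + \frac{1}{184}\right) - 4383 = \left(161 + \frac{1}{184}\right) - 4383 = \frac{29625}{184} - 4383 = - \frac{776847}{184}$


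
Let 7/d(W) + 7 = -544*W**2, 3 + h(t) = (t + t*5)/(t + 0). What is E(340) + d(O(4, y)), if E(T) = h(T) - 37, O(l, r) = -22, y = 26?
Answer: -8952309/263303 ≈ -34.000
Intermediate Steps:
h(t) = 3 (h(t) = -3 + (t + t*5)/(t + 0) = -3 + (t + 5*t)/t = -3 + (6*t)/t = -3 + 6 = 3)
d(W) = 7/(-7 - 544*W**2)
E(T) = -34 (E(T) = 3 - 37 = -34)
E(340) + d(O(4, y)) = -34 - 7/(7 + 544*(-22)**2) = -34 - 7/(7 + 544*484) = -34 - 7/(7 + 263296) = -34 - 7/263303 = -8952309/263303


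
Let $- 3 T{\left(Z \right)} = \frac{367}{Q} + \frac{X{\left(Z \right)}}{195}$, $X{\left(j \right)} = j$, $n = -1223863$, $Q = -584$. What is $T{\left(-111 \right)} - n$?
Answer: $\frac{139373563903}{113880} \approx 1.2239 \cdot 10^{6}$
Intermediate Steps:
$T{\left(Z \right)} = \frac{367}{1752} - \frac{Z}{585}$ ($T{\left(Z \right)} = - \frac{\frac{367}{-584} + \frac{Z}{195}}{3} = - \frac{367 \left(- \frac{1}{584}\right) + Z \frac{1}{195}}{3} = - \frac{- \frac{367}{584} + \frac{Z}{195}}{3} = \frac{367}{1752} - \frac{Z}{585}$)
$T{\left(-111 \right)} - n = \left(\frac{367}{1752} - - \frac{37}{195}\right) - -1223863 = \left(\frac{367}{1752} + \frac{37}{195}\right) + 1223863 = \frac{45463}{113880} + 1223863 = \frac{139373563903}{113880}$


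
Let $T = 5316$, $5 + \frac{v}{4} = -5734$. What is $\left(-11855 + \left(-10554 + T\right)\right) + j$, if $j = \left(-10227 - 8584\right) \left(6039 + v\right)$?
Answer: $318208594$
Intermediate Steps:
$v = -22956$ ($v = -20 + 4 \left(-5734\right) = -20 - 22936 = -22956$)
$j = 318225687$ ($j = \left(-10227 - 8584\right) \left(6039 - 22956\right) = \left(-18811\right) \left(-16917\right) = 318225687$)
$\left(-11855 + \left(-10554 + T\right)\right) + j = \left(-11855 + \left(-10554 + 5316\right)\right) + 318225687 = \left(-11855 - 5238\right) + 318225687 = -17093 + 318225687 = 318208594$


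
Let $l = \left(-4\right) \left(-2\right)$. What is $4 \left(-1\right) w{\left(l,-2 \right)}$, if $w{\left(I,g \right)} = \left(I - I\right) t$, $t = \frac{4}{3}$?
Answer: $0$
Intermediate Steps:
$t = \frac{4}{3}$ ($t = 4 \cdot \frac{1}{3} = \frac{4}{3} \approx 1.3333$)
$l = 8$
$w{\left(I,g \right)} = 0$ ($w{\left(I,g \right)} = \left(I - I\right) \frac{4}{3} = 0 \cdot \frac{4}{3} = 0$)
$4 \left(-1\right) w{\left(l,-2 \right)} = 4 \left(-1\right) 0 = \left(-4\right) 0 = 0$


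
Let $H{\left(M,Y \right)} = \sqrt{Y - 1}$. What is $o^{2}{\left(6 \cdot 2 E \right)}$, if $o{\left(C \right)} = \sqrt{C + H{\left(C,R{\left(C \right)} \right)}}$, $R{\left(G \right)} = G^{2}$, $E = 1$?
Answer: $12 + \sqrt{143} \approx 23.958$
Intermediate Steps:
$H{\left(M,Y \right)} = \sqrt{-1 + Y}$
$o{\left(C \right)} = \sqrt{C + \sqrt{-1 + C^{2}}}$
$o^{2}{\left(6 \cdot 2 E \right)} = \left(\sqrt{6 \cdot 2 \cdot 1 + \sqrt{-1 + \left(6 \cdot 2 \cdot 1\right)^{2}}}\right)^{2} = \left(\sqrt{6 \cdot 2 + \sqrt{-1 + \left(6 \cdot 2\right)^{2}}}\right)^{2} = \left(\sqrt{12 + \sqrt{-1 + 12^{2}}}\right)^{2} = \left(\sqrt{12 + \sqrt{-1 + 144}}\right)^{2} = \left(\sqrt{12 + \sqrt{143}}\right)^{2} = 12 + \sqrt{143}$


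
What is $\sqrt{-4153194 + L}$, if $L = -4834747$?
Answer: $i \sqrt{8987941} \approx 2998.0 i$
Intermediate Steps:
$\sqrt{-4153194 + L} = \sqrt{-4153194 - 4834747} = \sqrt{-8987941} = i \sqrt{8987941}$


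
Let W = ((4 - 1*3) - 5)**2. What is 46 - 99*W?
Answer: -1538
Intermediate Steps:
W = 16 (W = ((4 - 3) - 5)**2 = (1 - 5)**2 = (-4)**2 = 16)
46 - 99*W = 46 - 99*16 = 46 - 1584 = -1538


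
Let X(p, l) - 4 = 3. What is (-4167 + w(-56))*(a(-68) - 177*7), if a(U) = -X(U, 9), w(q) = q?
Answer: 5261858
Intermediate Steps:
X(p, l) = 7 (X(p, l) = 4 + 3 = 7)
a(U) = -7 (a(U) = -1*7 = -7)
(-4167 + w(-56))*(a(-68) - 177*7) = (-4167 - 56)*(-7 - 177*7) = -4223*(-7 - 1239) = -4223*(-1246) = 5261858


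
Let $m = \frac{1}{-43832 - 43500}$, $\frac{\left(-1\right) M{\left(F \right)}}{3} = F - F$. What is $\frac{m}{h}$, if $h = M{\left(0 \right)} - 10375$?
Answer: $\frac{1}{906069500} \approx 1.1037 \cdot 10^{-9}$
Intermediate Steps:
$M{\left(F \right)} = 0$ ($M{\left(F \right)} = - 3 \left(F - F\right) = \left(-3\right) 0 = 0$)
$h = -10375$ ($h = 0 - 10375 = -10375$)
$m = - \frac{1}{87332}$ ($m = \frac{1}{-87332} = - \frac{1}{87332} \approx -1.1451 \cdot 10^{-5}$)
$\frac{m}{h} = - \frac{1}{87332 \left(-10375\right)} = \left(- \frac{1}{87332}\right) \left(- \frac{1}{10375}\right) = \frac{1}{906069500}$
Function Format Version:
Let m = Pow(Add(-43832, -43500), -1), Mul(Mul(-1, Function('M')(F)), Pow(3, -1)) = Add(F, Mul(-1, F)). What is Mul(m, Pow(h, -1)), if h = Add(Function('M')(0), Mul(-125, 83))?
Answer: Rational(1, 906069500) ≈ 1.1037e-9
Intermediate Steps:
Function('M')(F) = 0 (Function('M')(F) = Mul(-3, Add(F, Mul(-1, F))) = Mul(-3, 0) = 0)
h = -10375 (h = Add(0, Mul(-125, 83)) = Add(0, -10375) = -10375)
m = Rational(-1, 87332) (m = Pow(-87332, -1) = Rational(-1, 87332) ≈ -1.1451e-5)
Mul(m, Pow(h, -1)) = Mul(Rational(-1, 87332), Pow(-10375, -1)) = Mul(Rational(-1, 87332), Rational(-1, 10375)) = Rational(1, 906069500)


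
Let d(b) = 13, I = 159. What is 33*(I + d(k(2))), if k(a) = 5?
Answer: 5676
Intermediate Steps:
33*(I + d(k(2))) = 33*(159 + 13) = 33*172 = 5676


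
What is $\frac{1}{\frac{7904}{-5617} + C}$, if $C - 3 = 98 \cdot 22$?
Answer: $\frac{5617}{12119199} \approx 0.00046348$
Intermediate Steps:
$C = 2159$ ($C = 3 + 98 \cdot 22 = 3 + 2156 = 2159$)
$\frac{1}{\frac{7904}{-5617} + C} = \frac{1}{\frac{7904}{-5617} + 2159} = \frac{1}{7904 \left(- \frac{1}{5617}\right) + 2159} = \frac{1}{- \frac{7904}{5617} + 2159} = \frac{1}{\frac{12119199}{5617}} = \frac{5617}{12119199}$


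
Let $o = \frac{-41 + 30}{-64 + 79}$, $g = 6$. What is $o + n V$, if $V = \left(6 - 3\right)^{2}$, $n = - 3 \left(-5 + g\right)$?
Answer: $- \frac{416}{15} \approx -27.733$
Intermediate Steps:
$n = -3$ ($n = - 3 \left(-5 + 6\right) = \left(-3\right) 1 = -3$)
$V = 9$ ($V = 3^{2} = 9$)
$o = - \frac{11}{15} \approx -0.73333$
$o + n V = - \frac{11}{15} - 27 = - \frac{416}{15}$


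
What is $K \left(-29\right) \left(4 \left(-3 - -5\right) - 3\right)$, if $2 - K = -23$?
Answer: $-3625$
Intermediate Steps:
$K = 25$ ($K = 2 - -23 = 2 + 23 = 25$)
$K \left(-29\right) \left(4 \left(-3 - -5\right) - 3\right) = 25 \left(-29\right) \left(4 \left(-3 - -5\right) - 3\right) = - 725 \left(4 \left(-3 + 5\right) - 3\right) = - 725 \left(4 \cdot 2 - 3\right) = - 725 \left(8 - 3\right) = \left(-725\right) 5 = -3625$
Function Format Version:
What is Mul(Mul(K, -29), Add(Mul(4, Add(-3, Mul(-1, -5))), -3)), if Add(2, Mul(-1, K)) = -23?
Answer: -3625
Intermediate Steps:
K = 25 (K = Add(2, Mul(-1, -23)) = Add(2, 23) = 25)
Mul(Mul(K, -29), Add(Mul(4, Add(-3, Mul(-1, -5))), -3)) = Mul(Mul(25, -29), Add(Mul(4, Add(-3, Mul(-1, -5))), -3)) = Mul(-725, Add(Mul(4, Add(-3, 5)), -3)) = Mul(-725, Add(Mul(4, 2), -3)) = Mul(-725, Add(8, -3)) = Mul(-725, 5) = -3625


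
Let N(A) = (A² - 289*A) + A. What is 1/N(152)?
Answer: -1/20672 ≈ -4.8375e-5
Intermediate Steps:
N(A) = A² - 288*A
1/N(152) = 1/(152*(-288 + 152)) = 1/(152*(-136)) = 1/(-20672) = -1/20672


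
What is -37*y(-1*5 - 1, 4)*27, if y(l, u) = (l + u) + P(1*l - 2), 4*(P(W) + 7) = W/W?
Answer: 34965/4 ≈ 8741.3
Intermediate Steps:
P(W) = -27/4 (P(W) = -7 + (W/W)/4 = -7 + (1/4)*1 = -7 + 1/4 = -27/4)
y(l, u) = -27/4 + l + u (y(l, u) = (l + u) - 27/4 = -27/4 + l + u)
-37*y(-1*5 - 1, 4)*27 = -37*(-27/4 + (-1*5 - 1) + 4)*27 = -37*(-27/4 + (-5 - 1) + 4)*27 = -37*(-27/4 - 6 + 4)*27 = -37*(-35/4)*27 = (1295/4)*27 = 34965/4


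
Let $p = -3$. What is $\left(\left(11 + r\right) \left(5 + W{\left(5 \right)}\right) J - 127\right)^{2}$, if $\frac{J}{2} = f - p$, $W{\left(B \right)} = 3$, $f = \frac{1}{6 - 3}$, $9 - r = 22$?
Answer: $\frac{491401}{9} \approx 54600.0$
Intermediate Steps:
$r = -13$ ($r = 9 - 22 = -13$)
$f = \frac{1}{3} \approx 0.33333$
$J = \frac{20}{3}$ ($J = 2 \left(\frac{1}{3} - -3\right) = 2 \left(\frac{1}{3} + 3\right) = 2 \cdot \frac{10}{3} = \frac{20}{3} \approx 6.6667$)
$\left(\left(11 + r\right) \left(5 + W{\left(5 \right)}\right) J - 127\right)^{2} = \left(\left(11 - 13\right) \left(5 + 3\right) \frac{20}{3} - 127\right)^{2} = \left(\left(-2\right) 8 \cdot \frac{20}{3} - 127\right)^{2} = \left(\left(-16\right) \frac{20}{3} - 127\right)^{2} = \left(- \frac{320}{3} - 127\right)^{2} = \left(- \frac{701}{3}\right)^{2} = \frac{491401}{9}$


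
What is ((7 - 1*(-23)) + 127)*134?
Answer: 21038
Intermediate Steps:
((7 - 1*(-23)) + 127)*134 = ((7 + 23) + 127)*134 = (30 + 127)*134 = 157*134 = 21038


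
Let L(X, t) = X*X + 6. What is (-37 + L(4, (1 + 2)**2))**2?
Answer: 225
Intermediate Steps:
L(X, t) = 6 + X**2 (L(X, t) = X**2 + 6 = 6 + X**2)
(-37 + L(4, (1 + 2)**2))**2 = (-37 + (6 + 4**2))**2 = (-37 + (6 + 16))**2 = (-37 + 22)**2 = (-15)**2 = 225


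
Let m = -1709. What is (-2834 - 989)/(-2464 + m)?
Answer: 3823/4173 ≈ 0.91613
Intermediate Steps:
(-2834 - 989)/(-2464 + m) = (-2834 - 989)/(-2464 - 1709) = -3823/(-4173) = -3823*(-1/4173) = 3823/4173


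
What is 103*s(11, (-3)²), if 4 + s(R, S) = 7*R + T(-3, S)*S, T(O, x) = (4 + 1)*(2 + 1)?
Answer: 21424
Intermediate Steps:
T(O, x) = 15 (T(O, x) = 5*3 = 15)
s(R, S) = -4 + 7*R + 15*S (s(R, S) = -4 + (7*R + 15*S) = -4 + 7*R + 15*S)
103*s(11, (-3)²) = 103*(-4 + 7*11 + 15*(-3)²) = 103*(-4 + 77 + 15*9) = 103*(-4 + 77 + 135) = 103*208 = 21424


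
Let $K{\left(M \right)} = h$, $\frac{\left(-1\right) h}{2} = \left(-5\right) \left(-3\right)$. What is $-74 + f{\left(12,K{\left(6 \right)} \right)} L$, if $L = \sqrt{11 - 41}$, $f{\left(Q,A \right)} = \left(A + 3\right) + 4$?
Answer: $-74 - 23 i \sqrt{30} \approx -74.0 - 125.98 i$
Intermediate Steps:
$h = -30$ ($h = - 2 \left(\left(-5\right) \left(-3\right)\right) = \left(-2\right) 15 = -30$)
$K{\left(M \right)} = -30$
$f{\left(Q,A \right)} = 7 + A$ ($f{\left(Q,A \right)} = \left(3 + A\right) + 4 = 7 + A$)
$L = i \sqrt{30}$ ($L = \sqrt{-30} = i \sqrt{30} \approx 5.4772 i$)
$-74 + f{\left(12,K{\left(6 \right)} \right)} L = -74 + \left(7 - 30\right) i \sqrt{30} = -74 - 23 i \sqrt{30}$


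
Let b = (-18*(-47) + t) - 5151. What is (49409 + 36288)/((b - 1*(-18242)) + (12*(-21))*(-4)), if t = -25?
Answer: 85697/14920 ≈ 5.7438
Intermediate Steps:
b = -4330 (b = (-18*(-47) - 25) - 5151 = (846 - 25) - 5151 = 821 - 5151 = -4330)
(49409 + 36288)/((b - 1*(-18242)) + (12*(-21))*(-4)) = (49409 + 36288)/((-4330 - 1*(-18242)) + (12*(-21))*(-4)) = 85697/((-4330 + 18242) - 252*(-4)) = 85697/(13912 + 1008) = 85697/14920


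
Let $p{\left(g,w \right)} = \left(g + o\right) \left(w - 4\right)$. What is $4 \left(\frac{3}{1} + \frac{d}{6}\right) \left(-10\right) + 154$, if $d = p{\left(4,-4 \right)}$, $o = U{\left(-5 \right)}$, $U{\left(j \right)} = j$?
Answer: $- \frac{58}{3} \approx -19.333$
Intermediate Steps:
$o = -5$
$p{\left(g,w \right)} = \left(-5 + g\right) \left(-4 + w\right)$ ($p{\left(g,w \right)} = \left(g - 5\right) \left(w - 4\right) = \left(-5 + g\right) \left(-4 + w\right)$)
$d = 8$ ($d = 20 - -20 - 16 + 4 \left(-4\right) = 20 + 20 - 16 - 16 = 8$)
$4 \left(\frac{3}{1} + \frac{d}{6}\right) \left(-10\right) + 154 = 4 \left(\frac{3}{1} + \frac{8}{6}\right) \left(-10\right) + 154 = 4 \left(3 \cdot 1 + 8 \cdot \frac{1}{6}\right) \left(-10\right) + 154 = 4 \left(3 + \frac{4}{3}\right) \left(-10\right) + 154 = 4 \cdot \frac{13}{3} \left(-10\right) + 154 = \frac{52}{3} \left(-10\right) + 154 = - \frac{520}{3} + 154 = - \frac{58}{3}$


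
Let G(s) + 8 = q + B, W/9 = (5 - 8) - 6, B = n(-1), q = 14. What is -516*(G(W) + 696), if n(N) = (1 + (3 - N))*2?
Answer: -367392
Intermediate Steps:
n(N) = 8 - 2*N (n(N) = (4 - N)*2 = 8 - 2*N)
B = 10 (B = 8 - 2*(-1) = 8 + 2 = 10)
W = -81 (W = 9*((5 - 8) - 6) = 9*(-3 - 6) = 9*(-9) = -81)
G(s) = 16 (G(s) = -8 + (14 + 10) = -8 + 24 = 16)
-516*(G(W) + 696) = -516*(16 + 696) = -516*712 = -367392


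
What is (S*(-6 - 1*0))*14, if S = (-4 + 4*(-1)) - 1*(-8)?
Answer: 0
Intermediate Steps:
S = 0 (S = (-4 - 4) + 8 = -8 + 8 = 0)
(S*(-6 - 1*0))*14 = (0*(-6 - 1*0))*14 = (0*(-6 + 0))*14 = (0*(-6))*14 = 0*14 = 0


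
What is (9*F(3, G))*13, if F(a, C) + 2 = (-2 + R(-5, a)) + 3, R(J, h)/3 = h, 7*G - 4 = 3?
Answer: 936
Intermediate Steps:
G = 1 (G = 4/7 + (⅐)*3 = 4/7 + 3/7 = 1)
R(J, h) = 3*h
F(a, C) = -1 + 3*a (F(a, C) = -2 + ((-2 + 3*a) + 3) = -2 + (1 + 3*a) = -1 + 3*a)
(9*F(3, G))*13 = (9*(-1 + 3*3))*13 = (9*(-1 + 9))*13 = (9*8)*13 = 72*13 = 936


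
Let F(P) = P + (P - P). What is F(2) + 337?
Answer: 339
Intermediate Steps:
F(P) = P (F(P) = P + 0 = P)
F(2) + 337 = 2 + 337 = 339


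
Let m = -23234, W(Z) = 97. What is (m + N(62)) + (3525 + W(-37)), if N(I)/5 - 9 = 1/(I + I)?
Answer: -2426303/124 ≈ -19567.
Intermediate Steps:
N(I) = 45 + 5/(2*I) (N(I) = 45 + 5/(I + I) = 45 + 5/((2*I)) = 45 + 5*(1/(2*I)) = 45 + 5/(2*I))
(m + N(62)) + (3525 + W(-37)) = (-23234 + (45 + (5/2)/62)) + (3525 + 97) = (-23234 + (45 + (5/2)*(1/62))) + 3622 = (-23234 + (45 + 5/124)) + 3622 = (-23234 + 5585/124) + 3622 = -2875431/124 + 3622 = -2426303/124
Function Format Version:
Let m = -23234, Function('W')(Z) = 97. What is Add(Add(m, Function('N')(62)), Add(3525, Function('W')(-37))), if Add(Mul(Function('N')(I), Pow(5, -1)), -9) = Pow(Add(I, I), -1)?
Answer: Rational(-2426303, 124) ≈ -19567.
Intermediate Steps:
Function('N')(I) = Add(45, Mul(Rational(5, 2), Pow(I, -1))) (Function('N')(I) = Add(45, Mul(5, Pow(Add(I, I), -1))) = Add(45, Mul(5, Pow(Mul(2, I), -1))) = Add(45, Mul(5, Mul(Rational(1, 2), Pow(I, -1)))) = Add(45, Mul(Rational(5, 2), Pow(I, -1))))
Add(Add(m, Function('N')(62)), Add(3525, Function('W')(-37))) = Add(Add(-23234, Add(45, Mul(Rational(5, 2), Pow(62, -1)))), Add(3525, 97)) = Add(Add(-23234, Add(45, Mul(Rational(5, 2), Rational(1, 62)))), 3622) = Add(Add(-23234, Add(45, Rational(5, 124))), 3622) = Add(Add(-23234, Rational(5585, 124)), 3622) = Add(Rational(-2875431, 124), 3622) = Rational(-2426303, 124)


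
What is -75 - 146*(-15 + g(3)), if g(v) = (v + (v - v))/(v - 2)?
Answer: 1677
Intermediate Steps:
g(v) = v/(-2 + v) (g(v) = (v + 0)/(-2 + v) = v/(-2 + v))
-75 - 146*(-15 + g(3)) = -75 - 146*(-15 + 3/(-2 + 3)) = -75 - 146*(-15 + 3/1) = -75 - 146*(-15 + 3*1) = -75 - 146*(-15 + 3) = -75 - 146*(-12) = -75 + 1752 = 1677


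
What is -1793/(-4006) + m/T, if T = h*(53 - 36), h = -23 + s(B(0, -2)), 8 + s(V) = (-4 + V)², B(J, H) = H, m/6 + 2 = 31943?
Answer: 767886281/340510 ≈ 2255.1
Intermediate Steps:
m = 191646 (m = -12 + 6*31943 = -12 + 191658 = 191646)
s(V) = -8 + (-4 + V)²
h = 5 (h = -23 + (-8 + (-4 - 2)²) = -23 + (-8 + (-6)²) = -23 + (-8 + 36) = -23 + 28 = 5)
T = 85 (T = 5*(53 - 36) = 5*17 = 85)
-1793/(-4006) + m/T = -1793/(-4006) + 191646/85 = -1793*(-1/4006) + 191646*(1/85) = 1793/4006 + 191646/85 = 767886281/340510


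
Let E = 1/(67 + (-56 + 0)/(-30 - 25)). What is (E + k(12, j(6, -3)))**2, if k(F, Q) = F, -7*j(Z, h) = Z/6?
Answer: 2020232809/13995081 ≈ 144.35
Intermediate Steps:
j(Z, h) = -Z/42 (j(Z, h) = -Z/(7*6) = -Z/42)
E = 55/3741 (E = 1/(67 - 56/(-55)) = 1/(67 - 56*(-1/55)) = 1/(67 + 56/55) = 1/(3741/55) = 55/3741 ≈ 0.014702)
(E + k(12, j(6, -3)))**2 = (55/3741 + 12)**2 = (44947/3741)**2 = 2020232809/13995081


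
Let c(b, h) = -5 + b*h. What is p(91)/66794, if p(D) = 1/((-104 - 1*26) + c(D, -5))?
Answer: -1/39408460 ≈ -2.5375e-8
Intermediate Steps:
p(D) = 1/(-135 - 5*D) (p(D) = 1/((-104 - 1*26) + (-5 + D*(-5))) = 1/((-104 - 26) + (-5 - 5*D)) = 1/(-130 + (-5 - 5*D)) = 1/(-135 - 5*D))
p(91)/66794 = (1/(5*(-27 - 1*91)))/66794 = (1/(5*(-27 - 91)))*(1/66794) = ((1/5)/(-118))*(1/66794) = ((1/5)*(-1/118))*(1/66794) = -1/590*1/66794 = -1/39408460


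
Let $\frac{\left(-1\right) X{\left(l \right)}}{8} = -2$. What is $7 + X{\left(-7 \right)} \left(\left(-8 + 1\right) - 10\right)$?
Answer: $-265$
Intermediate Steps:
$X{\left(l \right)} = 16$ ($X{\left(l \right)} = \left(-8\right) \left(-2\right) = 16$)
$7 + X{\left(-7 \right)} \left(\left(-8 + 1\right) - 10\right) = 7 + 16 \left(\left(-8 + 1\right) - 10\right) = 7 + 16 \left(-7 - 10\right) = 7 + 16 \left(-17\right) = 7 - 272 = -265$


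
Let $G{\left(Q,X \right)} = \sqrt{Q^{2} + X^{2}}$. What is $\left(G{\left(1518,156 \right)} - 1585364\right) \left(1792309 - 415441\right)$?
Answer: $-2182836959952 + 8261208 \sqrt{64685} \approx -2.1807 \cdot 10^{12}$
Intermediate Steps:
$\left(G{\left(1518,156 \right)} - 1585364\right) \left(1792309 - 415441\right) = \left(\sqrt{1518^{2} + 156^{2}} - 1585364\right) \left(1792309 - 415441\right) = \left(\sqrt{2304324 + 24336} - 1585364\right) 1376868 = \left(\sqrt{2328660} - 1585364\right) 1376868 = \left(6 \sqrt{64685} - 1585364\right) 1376868 = \left(-1585364 + 6 \sqrt{64685}\right) 1376868 = -2182836959952 + 8261208 \sqrt{64685}$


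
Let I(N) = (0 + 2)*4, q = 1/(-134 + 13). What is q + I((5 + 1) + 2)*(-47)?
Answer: -45497/121 ≈ -376.01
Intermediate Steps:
q = -1/121 (q = 1/(-121) = -1/121 ≈ -0.0082645)
I(N) = 8 (I(N) = 2*4 = 8)
q + I((5 + 1) + 2)*(-47) = -1/121 + 8*(-47) = -1/121 - 376 = -45497/121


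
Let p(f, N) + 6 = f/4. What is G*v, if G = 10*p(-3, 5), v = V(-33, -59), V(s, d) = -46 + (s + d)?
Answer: 9315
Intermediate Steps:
p(f, N) = -6 + f/4
V(s, d) = -46 + d + s (V(s, d) = -46 + (d + s) = -46 + d + s)
v = -138 (v = -46 - 59 - 33 = -138)
G = -135/2 (G = 10*(-6 + (¼)*(-3)) = 10*(-6 - ¾) = 10*(-27/4) = -135/2 ≈ -67.500)
G*v = -135/2*(-138) = 9315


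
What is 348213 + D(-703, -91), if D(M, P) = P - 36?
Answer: 348086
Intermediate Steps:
D(M, P) = -36 + P
348213 + D(-703, -91) = 348213 + (-36 - 91) = 348213 - 127 = 348086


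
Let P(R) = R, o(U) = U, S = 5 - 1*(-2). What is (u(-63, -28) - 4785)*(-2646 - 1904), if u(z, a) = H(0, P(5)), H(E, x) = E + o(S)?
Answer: 21739900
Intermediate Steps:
S = 7 (S = 5 + 2 = 7)
H(E, x) = 7 + E (H(E, x) = E + 7 = 7 + E)
u(z, a) = 7 (u(z, a) = 7 + 0 = 7)
(u(-63, -28) - 4785)*(-2646 - 1904) = (7 - 4785)*(-2646 - 1904) = -4778*(-4550) = 21739900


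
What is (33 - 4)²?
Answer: 841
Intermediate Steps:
(33 - 4)² = 29² = 841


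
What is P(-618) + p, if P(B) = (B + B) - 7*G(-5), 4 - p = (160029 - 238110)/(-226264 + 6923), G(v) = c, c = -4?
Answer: -264164645/219341 ≈ -1204.4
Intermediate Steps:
G(v) = -4
p = 799283/219341 (p = 4 - (160029 - 238110)/(-226264 + 6923) = 4 - (-78081)/(-219341) = 4 - (-78081)*(-1)/219341 = 4 - 1*78081/219341 = 4 - 78081/219341 = 799283/219341 ≈ 3.6440)
P(B) = 28 + 2*B (P(B) = (B + B) - 7*(-4) = 2*B + 28 = 28 + 2*B)
P(-618) + p = (28 + 2*(-618)) + 799283/219341 = (28 - 1236) + 799283/219341 = -1208 + 799283/219341 = -264164645/219341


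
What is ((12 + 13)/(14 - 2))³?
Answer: 15625/1728 ≈ 9.0423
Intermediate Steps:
((12 + 13)/(14 - 2))³ = (25/12)³ = 15625/1728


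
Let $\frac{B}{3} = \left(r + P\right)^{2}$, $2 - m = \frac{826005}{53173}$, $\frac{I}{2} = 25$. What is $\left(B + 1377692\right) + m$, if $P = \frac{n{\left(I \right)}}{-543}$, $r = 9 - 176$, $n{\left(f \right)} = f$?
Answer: $\frac{7637476577570584}{5226001959} \approx 1.4614 \cdot 10^{6}$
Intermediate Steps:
$I = 50$ ($I = 2 \cdot 25 = 50$)
$r = -167$ ($r = 9 - 176 = -167$)
$m = - \frac{719659}{53173}$ ($m = 2 - \frac{826005}{53173} = - \frac{719659}{53173} \approx -13.534$)
$P = - \frac{50}{543}$ ($P = \frac{50}{-543} = 50 \left(- \frac{1}{543}\right) = - \frac{50}{543} \approx -0.092081$)
$B = \frac{8232114361}{98283}$ ($B = 3 \left(-167 - \frac{50}{543}\right)^{2} = 3 \left(- \frac{90731}{543}\right)^{2} = 3 \cdot \frac{8232114361}{294849} = \frac{8232114361}{98283} \approx 83759.0$)
$\left(B + 1377692\right) + m = \left(\frac{8232114361}{98283} + 1377692\right) - \frac{719659}{53173} = \frac{143635817197}{98283} - \frac{719659}{53173} = \frac{7637476577570584}{5226001959}$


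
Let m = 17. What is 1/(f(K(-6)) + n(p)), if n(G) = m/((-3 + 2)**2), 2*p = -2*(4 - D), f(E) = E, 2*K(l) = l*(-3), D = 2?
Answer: 1/26 ≈ 0.038462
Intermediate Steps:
K(l) = -3*l/2 (K(l) = (l*(-3))/2 = (-3*l)/2 = -3*l/2)
p = -2 (p = (-2*(4 - 1*2))/2 = (-2*(4 - 2))/2 = (-2*2)/2 = (1/2)*(-4) = -2)
n(G) = 17 (n(G) = 17/((-3 + 2)**2) = 17/((-1)**2) = 17/1 = 17*1 = 17)
1/(f(K(-6)) + n(p)) = 1/(-3/2*(-6) + 17) = 1/(9 + 17) = 1/26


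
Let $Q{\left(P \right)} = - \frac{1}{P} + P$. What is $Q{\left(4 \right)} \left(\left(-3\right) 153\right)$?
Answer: $- \frac{6885}{4} \approx -1721.3$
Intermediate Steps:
$Q{\left(P \right)} = P - \frac{1}{P}$
$Q{\left(4 \right)} \left(\left(-3\right) 153\right) = \left(4 - \frac{1}{4}\right) \left(\left(-3\right) 153\right) = \left(4 - \frac{1}{4}\right) \left(-459\right) = \frac{15}{4} \left(-459\right) = - \frac{6885}{4}$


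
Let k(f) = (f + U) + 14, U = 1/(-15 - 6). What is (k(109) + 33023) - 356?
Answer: 688589/21 ≈ 32790.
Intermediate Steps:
U = -1/21 (U = 1/(-21) = -1/21 ≈ -0.047619)
k(f) = 293/21 + f (k(f) = (f - 1/21) + 14 = (-1/21 + f) + 14 = 293/21 + f)
(k(109) + 33023) - 356 = ((293/21 + 109) + 33023) - 356 = (2582/21 + 33023) - 356 = 696065/21 - 356 = 688589/21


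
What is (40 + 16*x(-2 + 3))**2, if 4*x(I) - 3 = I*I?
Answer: 3136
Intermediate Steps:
x(I) = 3/4 + I**2/4 (x(I) = 3/4 + (I*I)/4 = 3/4 + I**2/4)
(40 + 16*x(-2 + 3))**2 = (40 + 16*(3/4 + (-2 + 3)**2/4))**2 = (40 + 16*(3/4 + (1/4)*1**2))**2 = (40 + 16*(3/4 + (1/4)*1))**2 = (40 + 16*(3/4 + 1/4))**2 = (40 + 16*1)**2 = (40 + 16)**2 = 56**2 = 3136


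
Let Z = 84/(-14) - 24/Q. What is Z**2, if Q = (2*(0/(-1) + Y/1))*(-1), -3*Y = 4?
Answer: 225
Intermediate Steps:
Y = -4/3 (Y = -1/3*4 = -4/3 ≈ -1.3333)
Q = 8/3 (Q = (2*(0/(-1) - 4/3/1))*(-1) = (2*(0*(-1) - 4/3*1))*(-1) = (2*(0 - 4/3))*(-1) = (2*(-4/3))*(-1) = -8/3*(-1) = 8/3 ≈ 2.6667)
Z = -15 (Z = 84/(-14) - 24/8/3 = 84*(-1/14) - 24*3/8 = -6 - 9 = -15)
Z**2 = (-15)**2 = 225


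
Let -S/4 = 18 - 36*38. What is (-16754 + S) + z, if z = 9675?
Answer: -1679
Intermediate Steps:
S = 5400 (S = -4*(18 - 36*38) = -4*(18 - 1368) = -4*(-1350) = 5400)
(-16754 + S) + z = (-16754 + 5400) + 9675 = -11354 + 9675 = -1679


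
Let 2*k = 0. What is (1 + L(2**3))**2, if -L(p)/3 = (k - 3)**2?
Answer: 676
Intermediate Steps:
k = 0 (k = (1/2)*0 = 0)
L(p) = -27 (L(p) = -3*(0 - 3)**2 = -3*(-3)**2 = -3*9 = -27)
(1 + L(2**3))**2 = (1 - 27)**2 = (-26)**2 = 676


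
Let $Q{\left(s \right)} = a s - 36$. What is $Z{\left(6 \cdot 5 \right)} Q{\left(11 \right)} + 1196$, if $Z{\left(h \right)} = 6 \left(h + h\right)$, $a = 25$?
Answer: $87236$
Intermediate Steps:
$Z{\left(h \right)} = 12 h$ ($Z{\left(h \right)} = 6 \cdot 2 h = 12 h$)
$Q{\left(s \right)} = -36 + 25 s$ ($Q{\left(s \right)} = 25 s - 36 = -36 + 25 s$)
$Z{\left(6 \cdot 5 \right)} Q{\left(11 \right)} + 1196 = 12 \cdot 6 \cdot 5 \left(-36 + 25 \cdot 11\right) + 1196 = 12 \cdot 30 \left(-36 + 275\right) + 1196 = 360 \cdot 239 + 1196 = 86040 + 1196 = 87236$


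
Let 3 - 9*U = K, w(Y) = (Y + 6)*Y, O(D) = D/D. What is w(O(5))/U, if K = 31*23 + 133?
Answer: -21/281 ≈ -0.074733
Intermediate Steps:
O(D) = 1
w(Y) = Y*(6 + Y) (w(Y) = (6 + Y)*Y = Y*(6 + Y))
K = 846 (K = 713 + 133 = 846)
U = -281/3 (U = ⅓ - ⅑*846 = ⅓ - 94 = -281/3 ≈ -93.667)
w(O(5))/U = (1*(6 + 1))/(-281/3) = (1*7)*(-3/281) = 7*(-3/281) = -21/281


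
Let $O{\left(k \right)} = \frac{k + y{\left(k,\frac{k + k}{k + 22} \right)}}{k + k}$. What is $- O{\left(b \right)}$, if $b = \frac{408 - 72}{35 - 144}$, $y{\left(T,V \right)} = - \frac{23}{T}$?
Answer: $\frac{160367}{225792} \approx 0.71024$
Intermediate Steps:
$b = - \frac{336}{109}$ ($b = \frac{336}{-109} = 336 \left(- \frac{1}{109}\right) = - \frac{336}{109} \approx -3.0826$)
$O{\left(k \right)} = \frac{k - \frac{23}{k}}{2 k}$ ($O{\left(k \right)} = \frac{k - \frac{23}{k}}{k + k} = \frac{k - \frac{23}{k}}{2 k}$)
$- O{\left(b \right)} = - \frac{-23 + \left(- \frac{336}{109}\right)^{2}}{2 \cdot \frac{112896}{11881}} = - \frac{11881 \left(-23 + \frac{112896}{11881}\right)}{2 \cdot 112896} = - \frac{11881 \left(-160367\right)}{2 \cdot 112896 \cdot 11881} = \left(-1\right) \left(- \frac{160367}{225792}\right) = \frac{160367}{225792}$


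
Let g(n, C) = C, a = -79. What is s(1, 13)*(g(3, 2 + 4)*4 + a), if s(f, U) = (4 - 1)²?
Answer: -495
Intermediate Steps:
s(f, U) = 9 (s(f, U) = 3² = 9)
s(1, 13)*(g(3, 2 + 4)*4 + a) = 9*((2 + 4)*4 - 79) = 9*(6*4 - 79) = 9*(24 - 79) = 9*(-55) = -495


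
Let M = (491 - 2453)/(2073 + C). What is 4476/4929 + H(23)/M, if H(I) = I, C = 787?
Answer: -52574618/1611783 ≈ -32.619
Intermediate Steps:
M = -981/1430 (M = (491 - 2453)/(2073 + 787) = -1962/2860 = -1962*1/2860 = -981/1430 ≈ -0.68601)
4476/4929 + H(23)/M = 4476/4929 + 23/(-981/1430) = 4476*(1/4929) + 23*(-1430/981) = 1492/1643 - 32890/981 = -52574618/1611783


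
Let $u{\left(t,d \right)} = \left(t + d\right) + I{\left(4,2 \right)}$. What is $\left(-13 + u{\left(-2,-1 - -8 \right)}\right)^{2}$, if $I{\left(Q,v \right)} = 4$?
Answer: $16$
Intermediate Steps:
$u{\left(t,d \right)} = 4 + d + t$ ($u{\left(t,d \right)} = \left(t + d\right) + 4 = \left(d + t\right) + 4 = 4 + d + t$)
$\left(-13 + u{\left(-2,-1 - -8 \right)}\right)^{2} = \left(-13 - -9\right)^{2} = \left(-13 + \left(4 + \left(-1 + 8\right) - 2\right)\right)^{2} = \left(-13 + \left(4 + 7 - 2\right)\right)^{2} = \left(-13 + 9\right)^{2} = \left(-4\right)^{2} = 16$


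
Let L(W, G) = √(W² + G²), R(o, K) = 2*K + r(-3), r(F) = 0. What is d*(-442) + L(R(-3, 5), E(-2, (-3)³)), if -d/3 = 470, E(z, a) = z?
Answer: 623220 + 2*√26 ≈ 6.2323e+5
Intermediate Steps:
R(o, K) = 2*K (R(o, K) = 2*K + 0 = 2*K)
d = -1410 (d = -3*470 = -1410)
L(W, G) = √(G² + W²)
d*(-442) + L(R(-3, 5), E(-2, (-3)³)) = -1410*(-442) + √((-2)² + (2*5)²) = 623220 + √(4 + 10²) = 623220 + √(4 + 100) = 623220 + √104 = 623220 + 2*√26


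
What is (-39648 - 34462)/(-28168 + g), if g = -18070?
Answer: 37055/23119 ≈ 1.6028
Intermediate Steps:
(-39648 - 34462)/(-28168 + g) = (-39648 - 34462)/(-28168 - 18070) = -74110/(-46238) = -74110*(-1/46238) = 37055/23119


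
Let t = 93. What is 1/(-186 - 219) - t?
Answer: -37666/405 ≈ -93.002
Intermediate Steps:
1/(-186 - 219) - t = 1/(-186 - 219) - 1*93 = 1/(-405) - 93 = -1/405 - 93 = -37666/405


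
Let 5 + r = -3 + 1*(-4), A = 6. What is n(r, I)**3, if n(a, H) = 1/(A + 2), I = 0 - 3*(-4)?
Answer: 1/512 ≈ 0.0019531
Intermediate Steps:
r = -12 (r = -5 + (-3 + 1*(-4)) = -5 + (-3 - 4) = -5 - 7 = -12)
I = 12 (I = 0 + 12 = 12)
n(a, H) = 1/8 (n(a, H) = 1/(6 + 2) = 1/8)
n(r, I)**3 = (1/8)**3 = 1/512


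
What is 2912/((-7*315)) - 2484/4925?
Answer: -566252/310275 ≈ -1.8250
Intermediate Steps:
2912/((-7*315)) - 2484/4925 = 2912/(-2205) - 2484*1/4925 = 2912*(-1/2205) - 2484/4925 = -416/315 - 2484/4925 = -566252/310275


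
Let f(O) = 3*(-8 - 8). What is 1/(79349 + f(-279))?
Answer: 1/79301 ≈ 1.2610e-5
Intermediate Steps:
f(O) = -48 (f(O) = 3*(-16) = -48)
1/(79349 + f(-279)) = 1/(79349 - 48) = 1/79301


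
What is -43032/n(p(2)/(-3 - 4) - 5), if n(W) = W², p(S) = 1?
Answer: -87857/54 ≈ -1627.0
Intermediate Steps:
-43032/n(p(2)/(-3 - 4) - 5) = -43032/(1/(-3 - 4) - 5)² = -43032/(1/(-7) - 5)² = -43032/(1*(-⅐) - 5)² = -43032/(-⅐ - 5)² = -43032/((-36/7)²) = -43032/1296/49 = -43032*49/1296 = -87857/54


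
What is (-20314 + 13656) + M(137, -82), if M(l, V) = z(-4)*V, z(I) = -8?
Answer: -6002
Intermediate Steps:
M(l, V) = -8*V
(-20314 + 13656) + M(137, -82) = (-20314 + 13656) - 8*(-82) = -6658 + 656 = -6002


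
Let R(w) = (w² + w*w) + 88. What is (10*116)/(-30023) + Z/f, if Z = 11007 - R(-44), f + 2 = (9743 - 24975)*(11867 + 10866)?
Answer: -401883679361/10396035928334 ≈ -0.038657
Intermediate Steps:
R(w) = 88 + 2*w² (R(w) = (w² + w²) + 88 = 2*w² + 88 = 88 + 2*w²)
f = -346269058 (f = -2 + (9743 - 24975)*(11867 + 10866) = -2 - 15232*22733 = -2 - 346269056 = -346269058)
Z = 7047 (Z = 11007 - (88 + 2*(-44)²) = 11007 - (88 + 2*1936) = 11007 - (88 + 3872) = 11007 - 1*3960 = 11007 - 3960 = 7047)
(10*116)/(-30023) + Z/f = (10*116)/(-30023) + 7047/(-346269058) = 1160*(-1/30023) + 7047*(-1/346269058) = -1160/30023 - 7047/346269058 = -401883679361/10396035928334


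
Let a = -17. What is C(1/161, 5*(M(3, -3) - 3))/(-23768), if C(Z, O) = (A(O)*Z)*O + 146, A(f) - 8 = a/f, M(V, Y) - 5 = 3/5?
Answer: -23593/3826648 ≈ -0.0061654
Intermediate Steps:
M(V, Y) = 28/5 (M(V, Y) = 5 + 3/5 = 28/5)
A(f) = 8 - 17/f
C(Z, O) = 146 + O*Z*(8 - 17/O) (C(Z, O) = ((8 - 17/O)*Z)*O + 146 = (Z*(8 - 17/O))*O + 146 = O*Z*(8 - 17/O) + 146 = 146 + O*Z*(8 - 17/O))
C(1/161, 5*(M(3, -3) - 3))/(-23768) = (146 + (-17 + 8*(5*(28/5 - 3)))/161)/(-23768) = (146 + (-17 + 8*(5*(13/5)))/161)*(-1/23768) = (146 + (-17 + 8*13)/161)*(-1/23768) = (146 + (-17 + 104)/161)*(-1/23768) = (146 + (1/161)*87)*(-1/23768) = (146 + 87/161)*(-1/23768) = (23593/161)*(-1/23768) = -23593/3826648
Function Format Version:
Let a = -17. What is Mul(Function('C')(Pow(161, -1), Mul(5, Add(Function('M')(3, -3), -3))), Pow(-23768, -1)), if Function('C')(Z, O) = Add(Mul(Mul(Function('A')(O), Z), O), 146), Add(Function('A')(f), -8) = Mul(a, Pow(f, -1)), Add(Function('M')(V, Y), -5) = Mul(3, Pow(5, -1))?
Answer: Rational(-23593, 3826648) ≈ -0.0061654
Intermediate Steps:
Function('M')(V, Y) = Rational(28, 5) (Function('M')(V, Y) = Add(5, Mul(3, Pow(5, -1))) = Add(5, Mul(3, Rational(1, 5))) = Add(5, Rational(3, 5)) = Rational(28, 5))
Function('A')(f) = Add(8, Mul(-17, Pow(f, -1)))
Function('C')(Z, O) = Add(146, Mul(O, Z, Add(8, Mul(-17, Pow(O, -1))))) (Function('C')(Z, O) = Add(Mul(Mul(Add(8, Mul(-17, Pow(O, -1))), Z), O), 146) = Add(Mul(Mul(Z, Add(8, Mul(-17, Pow(O, -1)))), O), 146) = Add(Mul(O, Z, Add(8, Mul(-17, Pow(O, -1)))), 146) = Add(146, Mul(O, Z, Add(8, Mul(-17, Pow(O, -1))))))
Mul(Function('C')(Pow(161, -1), Mul(5, Add(Function('M')(3, -3), -3))), Pow(-23768, -1)) = Mul(Add(146, Mul(Pow(161, -1), Add(-17, Mul(8, Mul(5, Add(Rational(28, 5), -3)))))), Pow(-23768, -1)) = Mul(Add(146, Mul(Rational(1, 161), Add(-17, Mul(8, Mul(5, Rational(13, 5)))))), Rational(-1, 23768)) = Mul(Add(146, Mul(Rational(1, 161), Add(-17, Mul(8, 13)))), Rational(-1, 23768)) = Mul(Add(146, Mul(Rational(1, 161), Add(-17, 104))), Rational(-1, 23768)) = Mul(Add(146, Mul(Rational(1, 161), 87)), Rational(-1, 23768)) = Mul(Add(146, Rational(87, 161)), Rational(-1, 23768)) = Mul(Rational(23593, 161), Rational(-1, 23768)) = Rational(-23593, 3826648)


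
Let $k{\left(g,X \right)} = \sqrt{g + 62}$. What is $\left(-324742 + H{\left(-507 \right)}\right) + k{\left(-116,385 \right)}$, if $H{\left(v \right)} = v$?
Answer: $-325249 + 3 i \sqrt{6} \approx -3.2525 \cdot 10^{5} + 7.3485 i$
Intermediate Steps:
$k{\left(g,X \right)} = \sqrt{62 + g}$
$\left(-324742 + H{\left(-507 \right)}\right) + k{\left(-116,385 \right)} = \left(-324742 - 507\right) + \sqrt{62 - 116} = -325249 + \sqrt{-54} = -325249 + 3 i \sqrt{6}$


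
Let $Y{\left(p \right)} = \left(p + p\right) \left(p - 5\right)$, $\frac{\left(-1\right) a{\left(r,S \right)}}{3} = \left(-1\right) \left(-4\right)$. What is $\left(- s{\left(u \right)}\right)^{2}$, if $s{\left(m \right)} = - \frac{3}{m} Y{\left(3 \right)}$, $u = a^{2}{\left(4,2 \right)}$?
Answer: $\frac{1}{16} \approx 0.0625$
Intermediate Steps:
$a{\left(r,S \right)} = -12$ ($a{\left(r,S \right)} = - 3 \left(\left(-1\right) \left(-4\right)\right) = \left(-3\right) 4 = -12$)
$Y{\left(p \right)} = 2 p \left(-5 + p\right)$
$u = 144$ ($u = \left(-12\right)^{2} = 144$)
$s{\left(m \right)} = \frac{36}{m}$ ($s{\left(m \right)} = - \frac{3}{m} 2 \cdot 3 \left(-5 + 3\right) = - \frac{3}{m} 2 \cdot 3 \left(-2\right) = - \frac{3}{m} \left(-12\right) = \frac{36}{m}$)
$\left(- s{\left(u \right)}\right)^{2} = \left(- \frac{36}{144}\right)^{2} = \left(\left(-1\right) \frac{1}{4}\right)^{2} = \left(- \frac{1}{4}\right)^{2} = \frac{1}{16}$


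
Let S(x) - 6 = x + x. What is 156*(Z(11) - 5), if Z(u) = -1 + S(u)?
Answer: 3432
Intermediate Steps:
S(x) = 6 + 2*x (S(x) = 6 + (x + x) = 6 + 2*x)
Z(u) = 5 + 2*u (Z(u) = -1 + (6 + 2*u) = 5 + 2*u)
156*(Z(11) - 5) = 156*((5 + 2*11) - 5) = 156*((5 + 22) - 5) = 156*(27 - 5) = 156*22 = 3432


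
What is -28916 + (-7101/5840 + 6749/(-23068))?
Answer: -13341381719/461360 ≈ -28918.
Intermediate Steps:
-28916 + (-7101/5840 + 6749/(-23068)) = -28916 + (-7101*1/5840 + 6749*(-1/23068)) = -28916 + (-7101/5840 - 6749/23068) = -28916 - 695959/461360 = -13341381719/461360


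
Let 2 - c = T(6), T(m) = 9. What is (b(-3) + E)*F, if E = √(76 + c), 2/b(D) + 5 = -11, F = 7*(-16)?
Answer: 14 - 112*√69 ≈ -916.34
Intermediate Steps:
F = -112
b(D) = -⅛ (b(D) = 2/(-5 - 11) = 2/(-16) = 2*(-1/16) = -⅛)
c = -7 (c = 2 - 1*9 = 2 - 9 = -7)
E = √69 (E = √(76 - 7) = √69 ≈ 8.3066)
(b(-3) + E)*F = (-⅛ + √69)*(-112) = 14 - 112*√69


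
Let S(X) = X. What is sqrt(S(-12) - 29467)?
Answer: I*sqrt(29479) ≈ 171.69*I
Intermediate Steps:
sqrt(S(-12) - 29467) = sqrt(-12 - 29467) = sqrt(-29479) = I*sqrt(29479)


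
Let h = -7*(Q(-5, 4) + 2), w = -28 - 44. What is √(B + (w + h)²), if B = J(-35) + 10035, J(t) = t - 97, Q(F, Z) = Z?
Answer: √22899 ≈ 151.32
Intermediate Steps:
w = -72
J(t) = -97 + t
h = -42 (h = -7*(4 + 2) = -7*6 = -42)
B = 9903 (B = (-97 - 35) + 10035 = -132 + 10035 = 9903)
√(B + (w + h)²) = √(9903 + (-72 - 42)²) = √(9903 + (-114)²) = √(9903 + 12996) = √22899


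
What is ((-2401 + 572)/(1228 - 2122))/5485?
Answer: 1829/4903590 ≈ 0.00037299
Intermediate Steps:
((-2401 + 572)/(1228 - 2122))/5485 = -1829/(-894)*(1/5485) = -1829*(-1/894)*(1/5485) = (1829/894)*(1/5485) = 1829/4903590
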